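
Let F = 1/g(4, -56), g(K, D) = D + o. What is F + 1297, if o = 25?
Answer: 40206/31 ≈ 1297.0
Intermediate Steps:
g(K, D) = 25 + D (g(K, D) = D + 25 = 25 + D)
F = -1/31 (F = 1/(25 - 56) = 1/(-31) = -1/31 ≈ -0.032258)
F + 1297 = -1/31 + 1297 = 40206/31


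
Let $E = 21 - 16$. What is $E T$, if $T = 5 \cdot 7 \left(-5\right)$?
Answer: $-875$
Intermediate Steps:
$E = 5$ ($E = 21 - 16 = 5$)
$T = -175$ ($T = 35 \left(-5\right) = -175$)
$E T = 5 \left(-175\right) = -875$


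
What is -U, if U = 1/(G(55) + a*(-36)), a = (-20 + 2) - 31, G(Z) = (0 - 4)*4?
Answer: -1/1748 ≈ -0.00057208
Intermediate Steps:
G(Z) = -16 (G(Z) = -4*4 = -16)
a = -49 (a = -18 - 31 = -49)
U = 1/1748 (U = 1/(-16 - 49*(-36)) = 1/(-16 + 1764) = 1/1748 ≈ 0.00057208)
-U = -1*1/1748 = -1/1748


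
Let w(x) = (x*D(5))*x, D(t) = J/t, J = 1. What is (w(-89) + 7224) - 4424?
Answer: 21921/5 ≈ 4384.2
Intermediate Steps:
D(t) = 1/t
w(x) = x²/5 (w(x) = (x/5)*x = x²/5)
(w(-89) + 7224) - 4424 = ((⅕)*(-89)² + 7224) - 4424 = ((⅕)*7921 + 7224) - 4424 = (7921/5 + 7224) - 4424 = 44041/5 - 4424 = 21921/5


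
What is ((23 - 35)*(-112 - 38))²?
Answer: 3240000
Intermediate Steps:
((23 - 35)*(-112 - 38))² = (-12*(-150))² = 1800² = 3240000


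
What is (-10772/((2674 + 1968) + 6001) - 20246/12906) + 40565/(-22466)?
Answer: -28318374635/6455852226 ≈ -4.3865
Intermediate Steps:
(-10772/((2674 + 1968) + 6001) - 20246/12906) + 40565/(-22466) = (-10772/(4642 + 6001) - 20246*1/12906) + 40565*(-1/22466) = (-10772/10643 - 10123/6453) - 40565/22466 = -177250805/68679279 - 40565/22466 = -28318374635/6455852226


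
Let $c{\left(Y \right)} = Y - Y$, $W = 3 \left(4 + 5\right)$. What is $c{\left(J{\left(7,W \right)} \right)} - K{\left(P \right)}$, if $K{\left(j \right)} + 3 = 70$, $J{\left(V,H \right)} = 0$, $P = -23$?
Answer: $-67$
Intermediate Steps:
$W = 27$ ($W = 3 \cdot 9 = 27$)
$c{\left(Y \right)} = 0$
$K{\left(j \right)} = 67$ ($K{\left(j \right)} = -3 + 70 = 67$)
$c{\left(J{\left(7,W \right)} \right)} - K{\left(P \right)} = 0 - 67 = -67$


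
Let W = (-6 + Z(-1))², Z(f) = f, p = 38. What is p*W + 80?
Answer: 1942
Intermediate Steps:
W = 49 (W = (-6 - 1)² = (-7)² = 49)
p*W + 80 = 38*49 + 80 = 1862 + 80 = 1942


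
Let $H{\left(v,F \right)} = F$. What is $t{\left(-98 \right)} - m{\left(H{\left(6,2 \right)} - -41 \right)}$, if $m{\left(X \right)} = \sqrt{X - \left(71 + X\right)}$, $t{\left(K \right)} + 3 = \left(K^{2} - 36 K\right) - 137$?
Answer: $12992 - i \sqrt{71} \approx 12992.0 - 8.4261 i$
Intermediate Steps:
$t{\left(K \right)} = -140 + K^{2} - 36 K$ ($t{\left(K \right)} = -3 - \left(137 - K^{2} + 36 K\right) = -140 + K^{2} - 36 K$)
$m{\left(X \right)} = i \sqrt{71}$ ($m{\left(X \right)} = \sqrt{-71} = i \sqrt{71}$)
$t{\left(-98 \right)} - m{\left(H{\left(6,2 \right)} - -41 \right)} = \left(-140 + \left(-98\right)^{2} - -3528\right) - i \sqrt{71} = \left(-140 + 9604 + 3528\right) - i \sqrt{71} = 12992 - i \sqrt{71}$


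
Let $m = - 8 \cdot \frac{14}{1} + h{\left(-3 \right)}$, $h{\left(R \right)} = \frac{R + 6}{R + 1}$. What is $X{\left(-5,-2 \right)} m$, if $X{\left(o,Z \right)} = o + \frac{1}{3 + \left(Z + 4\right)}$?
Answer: $\frac{2724}{5} \approx 544.8$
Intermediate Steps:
$h{\left(R \right)} = \frac{6 + R}{1 + R}$
$m = - \frac{227}{2}$ ($m = - 8 \cdot \frac{14}{1} + \frac{6 - 3}{1 - 3} = - 8 \cdot 14 \cdot 1 + \frac{1}{-2} \cdot 3 = \left(-8\right) 14 - \frac{3}{2} = -112 - \frac{3}{2} = - \frac{227}{2} \approx -113.5$)
$X{\left(o,Z \right)} = o + \frac{1}{7 + Z}$ ($X{\left(o,Z \right)} = o + \frac{1}{3 + \left(4 + Z\right)} = o + \frac{1}{7 + Z}$)
$X{\left(-5,-2 \right)} m = \frac{1 + 7 \left(-5\right) - -10}{7 - 2} \left(- \frac{227}{2}\right) = \frac{1 - 35 + 10}{5} \left(- \frac{227}{2}\right) = \frac{1}{5} \left(-24\right) \left(- \frac{227}{2}\right) = \left(- \frac{24}{5}\right) \left(- \frac{227}{2}\right) = \frac{2724}{5}$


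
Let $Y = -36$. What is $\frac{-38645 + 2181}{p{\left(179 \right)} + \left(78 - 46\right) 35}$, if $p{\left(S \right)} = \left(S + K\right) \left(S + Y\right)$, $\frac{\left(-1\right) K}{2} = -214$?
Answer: $- \frac{36464}{87921} \approx -0.41474$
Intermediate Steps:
$K = 428$ ($K = \left(-2\right) \left(-214\right) = 428$)
$p{\left(S \right)} = \left(-36 + S\right) \left(428 + S\right)$ ($p{\left(S \right)} = \left(S + 428\right) \left(S - 36\right) = \left(428 + S\right) \left(-36 + S\right) = \left(-36 + S\right) \left(428 + S\right)$)
$\frac{-38645 + 2181}{p{\left(179 \right)} + \left(78 - 46\right) 35} = \frac{-38645 + 2181}{\left(-15408 + 179^{2} + 392 \cdot 179\right) + \left(78 - 46\right) 35} = - \frac{36464}{\left(-15408 + 32041 + 70168\right) + 32 \cdot 35} = - \frac{36464}{86801 + 1120} = - \frac{36464}{87921}$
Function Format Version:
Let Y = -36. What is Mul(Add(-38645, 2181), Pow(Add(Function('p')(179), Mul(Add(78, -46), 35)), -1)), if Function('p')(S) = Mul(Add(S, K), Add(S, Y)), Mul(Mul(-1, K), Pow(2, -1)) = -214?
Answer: Rational(-36464, 87921) ≈ -0.41474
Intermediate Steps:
K = 428 (K = Mul(-2, -214) = 428)
Function('p')(S) = Mul(Add(-36, S), Add(428, S)) (Function('p')(S) = Mul(Add(S, 428), Add(S, -36)) = Mul(Add(428, S), Add(-36, S)) = Mul(Add(-36, S), Add(428, S)))
Mul(Add(-38645, 2181), Pow(Add(Function('p')(179), Mul(Add(78, -46), 35)), -1)) = Mul(Add(-38645, 2181), Pow(Add(Add(-15408, Pow(179, 2), Mul(392, 179)), Mul(Add(78, -46), 35)), -1)) = Mul(-36464, Pow(Add(Add(-15408, 32041, 70168), Mul(32, 35)), -1)) = Mul(-36464, Pow(Add(86801, 1120), -1)) = Mul(-36464, Pow(87921, -1)) = Mul(-36464, Rational(1, 87921)) = Rational(-36464, 87921)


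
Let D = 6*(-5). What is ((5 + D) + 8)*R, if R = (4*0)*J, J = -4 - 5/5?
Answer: 0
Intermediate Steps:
D = -30
J = -5 (J = -4 - 5*⅕ = -4 - 1 = -5)
R = 0 (R = (4*0)*(-5) = 0*(-5) = 0)
((5 + D) + 8)*R = ((5 - 30) + 8)*0 = (-25 + 8)*0 = -17*0 = 0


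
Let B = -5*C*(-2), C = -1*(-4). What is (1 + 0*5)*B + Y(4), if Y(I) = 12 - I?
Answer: 48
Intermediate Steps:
C = 4
B = 40 (B = -5*4*(-2) = -20*(-2) = 40)
(1 + 0*5)*B + Y(4) = (1 + 0*5)*40 + (12 - 1*4) = (1 + 0)*40 + (12 - 4) = 1*40 + 8 = 40 + 8 = 48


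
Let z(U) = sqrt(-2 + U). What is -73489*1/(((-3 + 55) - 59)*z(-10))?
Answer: -73489*I*sqrt(3)/42 ≈ -3030.6*I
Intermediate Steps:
-73489*1/(((-3 + 55) - 59)*z(-10)) = -73489*1/(sqrt(-2 - 10)*((-3 + 55) - 59)) = -73489*(-I*sqrt(3)/(6*(52 - 59))) = -73489*I*sqrt(3)/42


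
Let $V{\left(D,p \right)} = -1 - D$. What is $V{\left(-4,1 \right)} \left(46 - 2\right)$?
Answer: $132$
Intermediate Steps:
$V{\left(-4,1 \right)} \left(46 - 2\right) = \left(-1 - -4\right) \left(46 - 2\right) = \left(-1 + 4\right) 44 = 3 \cdot 44 = 132$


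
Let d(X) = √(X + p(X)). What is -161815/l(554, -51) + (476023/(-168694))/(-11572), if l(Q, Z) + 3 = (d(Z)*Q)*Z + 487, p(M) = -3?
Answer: 3*(-52647199155298*I + 6724776921*√6)/(1952126968*(242*I + 42381*√6)) ≈ -0.001573 - 0.77936*I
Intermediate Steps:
d(X) = √(-3 + X) (d(X) = √(X - 3) = √(-3 + X))
l(Q, Z) = 484 + Q*Z*√(-3 + Z) (l(Q, Z) = -3 + ((√(-3 + Z)*Q)*Z + 487) = -3 + ((Q*√(-3 + Z))*Z + 487) = -3 + (Q*Z*√(-3 + Z) + 487) = -3 + (487 + Q*Z*√(-3 + Z)) = 484 + Q*Z*√(-3 + Z))
-161815/l(554, -51) + (476023/(-168694))/(-11572) = -161815/(484 + 554*(-51)*√(-3 - 51)) + (476023/(-168694))/(-11572) = -161815/(484 + 554*(-51)*√(-54)) + (476023*(-1/168694))*(-1/11572) = -161815/(484 + 554*(-51)*(3*I*√6)) - 476023/168694*(-1/11572) = -161815/(484 - 84762*I*√6) + 476023/1952126968 = 476023/1952126968 - 161815/(484 - 84762*I*√6)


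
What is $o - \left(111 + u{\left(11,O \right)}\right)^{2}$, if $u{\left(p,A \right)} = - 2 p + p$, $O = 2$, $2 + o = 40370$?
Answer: $30368$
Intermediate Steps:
$o = 40368$ ($o = -2 + 40370 = 40368$)
$u{\left(p,A \right)} = - p$
$o - \left(111 + u{\left(11,O \right)}\right)^{2} = 40368 - \left(111 - 11\right)^{2} = 40368 - 100^{2} = 40368 - 10000 = 30368$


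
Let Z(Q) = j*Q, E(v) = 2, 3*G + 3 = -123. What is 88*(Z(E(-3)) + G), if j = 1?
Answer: -3520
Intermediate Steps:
G = -42 (G = -1 + (⅓)*(-123) = -1 - 41 = -42)
Z(Q) = Q (Z(Q) = 1*Q = Q)
88*(Z(E(-3)) + G) = 88*(2 - 42) = 88*(-40) = -3520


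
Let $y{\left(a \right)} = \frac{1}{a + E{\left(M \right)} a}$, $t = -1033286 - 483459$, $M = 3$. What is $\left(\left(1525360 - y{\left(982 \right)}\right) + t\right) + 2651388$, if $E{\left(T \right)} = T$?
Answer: $\frac{10448491783}{3928} \approx 2.66 \cdot 10^{6}$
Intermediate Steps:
$t = -1516745$
$y{\left(a \right)} = \frac{1}{4 a}$ ($y{\left(a \right)} = \frac{1}{a + 3 a} = \frac{1}{4 a}$)
$\left(\left(1525360 - y{\left(982 \right)}\right) + t\right) + 2651388 = \left(\left(1525360 - \frac{1}{4 \cdot 982}\right) - 1516745\right) + 2651388 = \left(\left(1525360 - \frac{1}{4} \cdot \frac{1}{982}\right) - 1516745\right) + 2651388 = \left(\left(1525360 - \frac{1}{3928}\right) - 1516745\right) + 2651388 = \left(\frac{5991614079}{3928} - 1516745\right) + 2651388 = \frac{33839719}{3928} + 2651388 = \frac{10448491783}{3928}$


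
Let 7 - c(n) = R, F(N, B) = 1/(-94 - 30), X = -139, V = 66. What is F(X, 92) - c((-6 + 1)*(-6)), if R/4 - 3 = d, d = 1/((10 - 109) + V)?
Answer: 19931/4092 ≈ 4.8707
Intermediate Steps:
d = -1/33 (d = 1/((10 - 109) + 66) = 1/(-99 + 66) = 1/(-33) = -1/33 ≈ -0.030303)
R = 392/33 (R = 12 + 4*(-1/33) = 12 - 4/33 = 392/33 ≈ 11.879)
F(N, B) = -1/124 (F(N, B) = 1/(-124) = -1/124)
c(n) = -161/33 (c(n) = 7 - 1*392/33 = 7 - 392/33 = -161/33)
F(X, 92) - c((-6 + 1)*(-6)) = -1/124 - 1*(-161/33) = -1/124 + 161/33 = 19931/4092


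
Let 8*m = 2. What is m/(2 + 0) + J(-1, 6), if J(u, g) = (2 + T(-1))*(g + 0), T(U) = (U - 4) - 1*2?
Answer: -239/8 ≈ -29.875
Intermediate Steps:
T(U) = -6 + U (T(U) = (-4 + U) - 2 = -6 + U)
J(u, g) = -5*g (J(u, g) = (2 + (-6 - 1))*(g + 0) = (2 - 7)*g = -5*g)
m = 1/4 (m = (1/8)*2 = 1/4 ≈ 0.25000)
m/(2 + 0) + J(-1, 6) = (1/4)/(2 + 0) - 5*6 = (1/4)/2 - 30 = (1/2)*(1/4) - 30 = 1/8 - 30 = -239/8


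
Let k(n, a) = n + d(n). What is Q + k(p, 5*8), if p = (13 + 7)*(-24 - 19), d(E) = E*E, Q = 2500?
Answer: 741240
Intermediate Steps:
d(E) = E**2
p = -860 (p = 20*(-43) = -860)
k(n, a) = n + n**2
Q + k(p, 5*8) = 2500 - 860*(1 - 860) = 2500 - 860*(-859) = 2500 + 738740 = 741240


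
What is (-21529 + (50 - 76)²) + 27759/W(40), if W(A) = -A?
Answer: -861879/40 ≈ -21547.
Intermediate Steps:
(-21529 + (50 - 76)²) + 27759/W(40) = (-21529 + (50 - 76)²) + 27759/((-1*40)) = (-21529 + (-26)²) + 27759/(-40) = (-21529 + 676) + 27759*(-1/40) = -20853 - 27759/40 = -861879/40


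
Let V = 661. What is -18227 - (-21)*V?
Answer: -4346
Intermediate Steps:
-18227 - (-21)*V = -18227 - (-21)*661 = -18227 - 1*(-13881) = -18227 + 13881 = -4346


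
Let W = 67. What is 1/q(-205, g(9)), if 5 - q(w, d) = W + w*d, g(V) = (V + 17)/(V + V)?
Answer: 9/2107 ≈ 0.0042715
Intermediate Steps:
g(V) = (17 + V)/(2*V) (g(V) = (17 + V)/((2*V)) = (17 + V)*(1/(2*V)) = (17 + V)/(2*V))
q(w, d) = -62 - d*w (q(w, d) = 5 - (67 + w*d) = 5 - (67 + d*w) = 5 + (-67 - d*w) = -62 - d*w)
1/q(-205, g(9)) = 1/(-62 - 1*(½)*(17 + 9)/9*(-205)) = 1/(-62 - 1*(½)*(⅑)*26*(-205)) = 1/(-62 - 1*13/9*(-205)) = 1/(-62 + 2665/9) = 1/(2107/9) = 9/2107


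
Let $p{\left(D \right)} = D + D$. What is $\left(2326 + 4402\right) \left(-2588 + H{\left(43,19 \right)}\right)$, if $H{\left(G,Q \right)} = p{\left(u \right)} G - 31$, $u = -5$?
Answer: $-20513672$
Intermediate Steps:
$p{\left(D \right)} = 2 D$
$H{\left(G,Q \right)} = -31 - 10 G$ ($H{\left(G,Q \right)} = 2 \left(-5\right) G - 31 = - 10 G - 31 = -31 - 10 G$)
$\left(2326 + 4402\right) \left(-2588 + H{\left(43,19 \right)}\right) = \left(2326 + 4402\right) \left(-2588 - 461\right) = 6728 \left(-2588 - 461\right) = 6728 \left(-3049\right) = -20513672$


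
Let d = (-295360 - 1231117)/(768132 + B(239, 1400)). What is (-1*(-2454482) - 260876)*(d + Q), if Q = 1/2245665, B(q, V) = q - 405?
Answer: -1253263850624982639/287432394565 ≈ -4.3602e+6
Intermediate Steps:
B(q, V) = -405 + q
d = -1526477/767966 (d = (-295360 - 1231117)/(768132 + (-405 + 239)) = -1526477/(768132 - 166) = -1526477/767966 ≈ -1.9877)
Q = 1/2245665 ≈ 4.4530e-7
(-1*(-2454482) - 260876)*(d + Q) = (-1*(-2454482) - 260876)*(-1526477/767966 + 1/2245665) = (2454482 - 260876)*(-3427955204239/1724594367390) = 2193606*(-3427955204239/1724594367390) = -1253263850624982639/287432394565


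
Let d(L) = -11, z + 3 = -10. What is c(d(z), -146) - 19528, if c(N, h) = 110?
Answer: -19418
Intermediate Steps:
z = -13 (z = -3 - 10 = -13)
c(d(z), -146) - 19528 = 110 - 19528 = -19418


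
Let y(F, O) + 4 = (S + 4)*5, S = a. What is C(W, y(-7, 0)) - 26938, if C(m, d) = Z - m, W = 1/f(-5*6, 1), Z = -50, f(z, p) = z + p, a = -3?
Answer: -782651/29 ≈ -26988.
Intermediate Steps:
S = -3
f(z, p) = p + z
y(F, O) = 1 (y(F, O) = -4 + (-3 + 4)*5 = -4 + 1*5 = -4 + 5 = 1)
W = -1/29 (W = 1/(1 - 5*6) = 1/(1 - 30) = 1/(-29) = -1/29 ≈ -0.034483)
C(m, d) = -50 - m
C(W, y(-7, 0)) - 26938 = (-50 - 1*(-1/29)) - 26938 = (-50 + 1/29) - 26938 = -1449/29 - 26938 = -782651/29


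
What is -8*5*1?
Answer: -40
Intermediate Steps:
-8*5*1 = -40*1 = -40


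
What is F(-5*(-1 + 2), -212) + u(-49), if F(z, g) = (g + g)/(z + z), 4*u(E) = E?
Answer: 603/20 ≈ 30.150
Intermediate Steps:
u(E) = E/4
F(z, g) = g/z (F(z, g) = (2*g)/((2*z)) = (2*g)*(1/(2*z)) = g/z)
F(-5*(-1 + 2), -212) + u(-49) = -212*(-1/(5*(-1 + 2))) + (1/4)*(-49) = -212/((-5*1)) - 49/4 = -212/(-5) - 49/4 = -212*(-1/5) - 49/4 = 212/5 - 49/4 = 603/20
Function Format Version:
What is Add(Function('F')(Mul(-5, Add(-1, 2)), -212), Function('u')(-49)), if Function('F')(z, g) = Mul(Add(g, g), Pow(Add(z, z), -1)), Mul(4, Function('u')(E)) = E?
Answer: Rational(603, 20) ≈ 30.150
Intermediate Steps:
Function('u')(E) = Mul(Rational(1, 4), E)
Function('F')(z, g) = Mul(g, Pow(z, -1)) (Function('F')(z, g) = Mul(Mul(2, g), Pow(Mul(2, z), -1)) = Mul(Mul(2, g), Mul(Rational(1, 2), Pow(z, -1))) = Mul(g, Pow(z, -1)))
Add(Function('F')(Mul(-5, Add(-1, 2)), -212), Function('u')(-49)) = Add(Mul(-212, Pow(Mul(-5, Add(-1, 2)), -1)), Mul(Rational(1, 4), -49)) = Add(Mul(-212, Pow(Mul(-5, 1), -1)), Rational(-49, 4)) = Add(Mul(-212, Pow(-5, -1)), Rational(-49, 4)) = Add(Mul(-212, Rational(-1, 5)), Rational(-49, 4)) = Add(Rational(212, 5), Rational(-49, 4)) = Rational(603, 20)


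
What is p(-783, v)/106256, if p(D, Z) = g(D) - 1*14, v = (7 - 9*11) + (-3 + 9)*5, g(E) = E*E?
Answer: 613075/106256 ≈ 5.7698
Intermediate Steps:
g(E) = E**2
v = -62 (v = (7 - 99) + 6*5 = -92 + 30 = -62)
p(D, Z) = -14 + D**2 (p(D, Z) = D**2 - 1*14 = D**2 - 14 = -14 + D**2)
p(-783, v)/106256 = (-14 + (-783)**2)/106256 = (-14 + 613089)*(1/106256) = 613075*(1/106256) = 613075/106256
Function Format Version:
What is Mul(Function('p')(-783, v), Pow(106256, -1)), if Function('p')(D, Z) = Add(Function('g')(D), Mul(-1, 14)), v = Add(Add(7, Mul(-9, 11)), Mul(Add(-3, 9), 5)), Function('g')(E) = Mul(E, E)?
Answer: Rational(613075, 106256) ≈ 5.7698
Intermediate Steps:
Function('g')(E) = Pow(E, 2)
v = -62 (v = Add(Add(7, -99), Mul(6, 5)) = Add(-92, 30) = -62)
Function('p')(D, Z) = Add(-14, Pow(D, 2)) (Function('p')(D, Z) = Add(Pow(D, 2), Mul(-1, 14)) = Add(Pow(D, 2), -14) = Add(-14, Pow(D, 2)))
Mul(Function('p')(-783, v), Pow(106256, -1)) = Mul(Add(-14, Pow(-783, 2)), Pow(106256, -1)) = Mul(Add(-14, 613089), Rational(1, 106256)) = Mul(613075, Rational(1, 106256)) = Rational(613075, 106256)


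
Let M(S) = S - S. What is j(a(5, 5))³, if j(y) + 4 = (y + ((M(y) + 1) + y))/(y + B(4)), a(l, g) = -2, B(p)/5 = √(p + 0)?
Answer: -42875/512 ≈ -83.740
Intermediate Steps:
B(p) = 5*√p (B(p) = 5*√(p + 0) = 5*√p)
M(S) = 0
j(y) = -4 + (1 + 2*y)/(10 + y) (j(y) = -4 + (y + ((0 + 1) + y))/(y + 5*√4) = -4 + (y + (1 + y))/(y + 5*2) = -4 + (1 + 2*y)/(y + 10) = -4 + (1 + 2*y)/(10 + y))
j(a(5, 5))³ = ((-39 - 2*(-2))/(10 - 2))³ = ((-39 + 4)/8)³ = ((⅛)*(-35))³ = (-35/8)³ = -42875/512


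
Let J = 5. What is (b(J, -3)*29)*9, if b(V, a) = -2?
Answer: -522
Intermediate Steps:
(b(J, -3)*29)*9 = -2*29*9 = -58*9 = -522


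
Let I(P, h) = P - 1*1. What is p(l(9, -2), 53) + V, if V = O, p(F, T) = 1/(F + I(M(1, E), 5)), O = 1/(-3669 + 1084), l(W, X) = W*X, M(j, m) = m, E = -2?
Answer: -2606/54285 ≈ -0.048006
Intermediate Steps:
I(P, h) = -1 + P (I(P, h) = P - 1 = -1 + P)
O = -1/2585 (O = 1/(-2585) = -1/2585 ≈ -0.00038685)
p(F, T) = 1/(-3 + F) (p(F, T) = 1/(F + (-1 - 2)) = 1/(F - 3) = 1/(-3 + F))
V = -1/2585 ≈ -0.00038685
p(l(9, -2), 53) + V = 1/(-3 + 9*(-2)) - 1/2585 = 1/(-3 - 18) - 1/2585 = 1/(-21) - 1/2585 = -1/21 - 1/2585 = -2606/54285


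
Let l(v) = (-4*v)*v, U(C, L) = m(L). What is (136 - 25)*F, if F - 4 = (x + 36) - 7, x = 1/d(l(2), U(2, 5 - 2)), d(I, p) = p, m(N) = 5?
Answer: 18426/5 ≈ 3685.2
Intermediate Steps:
U(C, L) = 5
l(v) = -4*v²
x = ⅕ (x = 1/5 = ⅕ ≈ 0.20000)
F = 166/5 (F = 4 + ((⅕ + 36) - 7) = 4 + (181/5 - 7) = 4 + 146/5 = 166/5 ≈ 33.200)
(136 - 25)*F = (136 - 25)*(166/5) = 111*(166/5) = 18426/5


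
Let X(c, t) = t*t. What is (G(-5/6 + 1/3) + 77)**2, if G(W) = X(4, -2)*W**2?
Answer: 6084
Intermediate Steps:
X(c, t) = t**2
G(W) = 4*W**2 (G(W) = (-2)**2*W**2 = 4*W**2)
(G(-5/6 + 1/3) + 77)**2 = (4*(-5/6 + 1/3)**2 + 77)**2 = (4*(-1/2)**2 + 77)**2 = (4*(1/4) + 77)**2 = (1 + 77)**2 = 78**2 = 6084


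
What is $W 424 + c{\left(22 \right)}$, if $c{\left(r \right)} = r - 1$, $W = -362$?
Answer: $-153467$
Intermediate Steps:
$c{\left(r \right)} = -1 + r$ ($c{\left(r \right)} = r - 1 = -1 + r$)
$W 424 + c{\left(22 \right)} = \left(-362\right) 424 + \left(-1 + 22\right) = -153488 + 21 = -153467$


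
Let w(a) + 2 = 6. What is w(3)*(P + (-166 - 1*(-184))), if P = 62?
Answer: 320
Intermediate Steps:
w(a) = 4 (w(a) = -2 + 6 = 4)
w(3)*(P + (-166 - 1*(-184))) = 4*(62 + (-166 - 1*(-184))) = 4*(62 + (-166 + 184)) = 4*(62 + 18) = 4*80 = 320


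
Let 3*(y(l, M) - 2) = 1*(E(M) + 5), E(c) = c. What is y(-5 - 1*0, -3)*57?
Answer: 152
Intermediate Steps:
y(l, M) = 11/3 + M/3 (y(l, M) = 2 + (1*(M + 5))/3 = 2 + (1*(5 + M))/3 = 2 + (5 + M)/3 = 2 + (5/3 + M/3) = 11/3 + M/3)
y(-5 - 1*0, -3)*57 = (11/3 + (⅓)*(-3))*57 = (11/3 - 1)*57 = (8/3)*57 = 152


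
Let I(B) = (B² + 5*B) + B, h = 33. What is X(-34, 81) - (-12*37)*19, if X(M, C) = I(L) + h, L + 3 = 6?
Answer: 8496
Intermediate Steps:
L = 3 (L = -3 + 6 = 3)
I(B) = B² + 6*B
X(M, C) = 60 (X(M, C) = 3*(6 + 3) + 33 = 3*9 + 33 = 27 + 33 = 60)
X(-34, 81) - (-12*37)*19 = 60 - (-12*37)*19 = 60 - (-444)*19 = 60 - 1*(-8436) = 60 + 8436 = 8496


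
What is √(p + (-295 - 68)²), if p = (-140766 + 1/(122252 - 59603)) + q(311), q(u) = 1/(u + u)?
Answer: I*√1517973494788340690/12989226 ≈ 94.853*I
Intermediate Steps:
q(u) = 1/(2*u)
p = -5485324098077/38967678 (p = (-140766 + 1/(122252 - 59603)) + (½)/311 = (-140766 + 1/62649) + (½)*(1/311) = (-140766 + 1/62649) + 1/622 = -8818849133/62649 + 1/622 = -5485324098077/38967678 ≈ -1.4077e+5)
√(p + (-295 - 68)²) = √(-5485324098077/38967678 + (-295 - 68)²) = √(-5485324098077/38967678 + (-363)²) = √(-5485324098077/38967678 + 131769) = √(-350592135695/38967678) = I*√1517973494788340690/12989226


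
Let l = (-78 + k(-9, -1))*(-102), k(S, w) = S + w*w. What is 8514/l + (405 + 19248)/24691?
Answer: 1483005/839494 ≈ 1.7665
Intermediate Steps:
k(S, w) = S + w²
l = 8772 (l = (-78 + (-9 + (-1)²))*(-102) = (-78 + (-9 + 1))*(-102) = (-78 - 8)*(-102) = -86*(-102) = 8772)
8514/l + (405 + 19248)/24691 = 8514/8772 + (405 + 19248)/24691 = 8514*(1/8772) + 19653*(1/24691) = 33/34 + 19653/24691 = 1483005/839494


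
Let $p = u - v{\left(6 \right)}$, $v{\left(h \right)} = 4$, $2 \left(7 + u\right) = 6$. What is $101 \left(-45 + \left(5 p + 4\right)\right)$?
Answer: $-8181$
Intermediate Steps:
$u = -4$ ($u = -7 + \frac{1}{2} \cdot 6 = -7 + 3 = -4$)
$p = -8$ ($p = -4 - 4 = -8$)
$101 \left(-45 + \left(5 p + 4\right)\right) = 101 \left(-45 + \left(5 \left(-8\right) + 4\right)\right) = 101 \left(-45 + \left(-40 + 4\right)\right) = 101 \left(-45 - 36\right) = 101 \left(-81\right) = -8181$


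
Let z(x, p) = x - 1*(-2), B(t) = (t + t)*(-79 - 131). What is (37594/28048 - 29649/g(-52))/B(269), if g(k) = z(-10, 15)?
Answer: -3713821/113173680 ≈ -0.032815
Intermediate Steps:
B(t) = -420*t (B(t) = (2*t)*(-210) = -420*t)
z(x, p) = 2 + x (z(x, p) = x + 2 = 2 + x)
g(k) = -8 (g(k) = 2 - 10 = -8)
(37594/28048 - 29649/g(-52))/B(269) = (37594/28048 - 29649/(-8))/((-420*269)) = (37594*(1/28048) - 29649*(-⅛))/(-112980) = (18797/14024 + 29649/8)*(-1/112980) = (25996747/7012)*(-1/112980) = -3713821/113173680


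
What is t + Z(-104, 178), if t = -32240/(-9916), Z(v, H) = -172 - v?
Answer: -160512/2479 ≈ -64.749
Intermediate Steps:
t = 8060/2479 (t = -32240*(-1/9916) = 8060/2479 ≈ 3.2513)
t + Z(-104, 178) = 8060/2479 + (-172 - 1*(-104)) = 8060/2479 + (-172 + 104) = 8060/2479 - 68 = -160512/2479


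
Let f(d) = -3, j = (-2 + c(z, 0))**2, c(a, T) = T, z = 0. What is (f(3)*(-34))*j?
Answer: 408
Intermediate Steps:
j = 4 (j = (-2 + 0)**2 = (-2)**2 = 4)
(f(3)*(-34))*j = -3*(-34)*4 = 102*4 = 408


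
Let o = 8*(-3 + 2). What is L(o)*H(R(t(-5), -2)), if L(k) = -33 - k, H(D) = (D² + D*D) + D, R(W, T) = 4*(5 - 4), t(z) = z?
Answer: -900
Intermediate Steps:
R(W, T) = 4 (R(W, T) = 4*1 = 4)
H(D) = D + 2*D² (H(D) = (D² + D²) + D = 2*D² + D = D + 2*D²)
o = -8 (o = 8*(-1) = -8)
L(o)*H(R(t(-5), -2)) = (-33 - 1*(-8))*(4*(1 + 2*4)) = (-33 + 8)*(4*(1 + 8)) = -100*9 = -25*36 = -900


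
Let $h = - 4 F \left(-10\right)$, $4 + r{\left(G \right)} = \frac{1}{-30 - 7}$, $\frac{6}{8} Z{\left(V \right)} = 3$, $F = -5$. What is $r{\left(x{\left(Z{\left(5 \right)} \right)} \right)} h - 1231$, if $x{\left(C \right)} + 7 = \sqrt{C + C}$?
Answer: $- \frac{15747}{37} \approx -425.59$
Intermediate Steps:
$Z{\left(V \right)} = 4$ ($Z{\left(V \right)} = \frac{4}{3} \cdot 3 = 4$)
$x{\left(C \right)} = -7 + \sqrt{2} \sqrt{C}$ ($x{\left(C \right)} = -7 + \sqrt{C + C} = -7 + \sqrt{2 C} = -7 + \sqrt{2} \sqrt{C}$)
$r{\left(G \right)} = - \frac{149}{37}$ ($r{\left(G \right)} = -4 + \frac{1}{-30 - 7} = -4 + \frac{1}{-37} = -4 - \frac{1}{37} = - \frac{149}{37}$)
$h = -200$ ($h = \left(-4\right) \left(-5\right) \left(-10\right) = 20 \left(-10\right) = -200$)
$r{\left(x{\left(Z{\left(5 \right)} \right)} \right)} h - 1231 = \left(- \frac{149}{37}\right) \left(-200\right) - 1231 = \frac{29800}{37} - 1231 = - \frac{15747}{37}$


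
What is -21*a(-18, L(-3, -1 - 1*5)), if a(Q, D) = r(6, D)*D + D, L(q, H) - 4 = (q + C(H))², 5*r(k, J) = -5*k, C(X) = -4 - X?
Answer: 525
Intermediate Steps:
r(k, J) = -k (r(k, J) = (-5*k)/5 = -k)
L(q, H) = 4 + (-4 + q - H)² (L(q, H) = 4 + (q + (-4 - H))² = 4 + (-4 + q - H)²)
a(Q, D) = -5*D (a(Q, D) = (-1*6)*D + D = -6*D + D = -5*D)
-21*a(-18, L(-3, -1 - 1*5)) = -(-105)*(4 + (4 + (-1 - 1*5) - 1*(-3))²) = -(-105)*(4 + (4 + (-1 - 5) + 3)²) = -(-105)*(4 + (4 - 6 + 3)²) = -(-105)*(4 + 1²) = -(-105)*(4 + 1) = -(-105)*5 = -21*(-25) = 525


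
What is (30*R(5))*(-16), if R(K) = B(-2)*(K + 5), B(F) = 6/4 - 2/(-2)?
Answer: -12000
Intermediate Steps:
B(F) = 5/2 (B(F) = 6*(¼) - 2*(-½) = 3/2 + 1 = 5/2)
R(K) = 25/2 + 5*K/2 (R(K) = 5*(K + 5)/2 = 5*(5 + K)/2 = 25/2 + 5*K/2)
(30*R(5))*(-16) = (30*(25/2 + (5/2)*5))*(-16) = (30*(25/2 + 25/2))*(-16) = (30*25)*(-16) = 750*(-16) = -12000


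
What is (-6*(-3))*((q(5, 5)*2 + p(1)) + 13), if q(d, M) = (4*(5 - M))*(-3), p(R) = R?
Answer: 252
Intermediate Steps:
q(d, M) = -60 + 12*M (q(d, M) = (20 - 4*M)*(-3) = -60 + 12*M)
(-6*(-3))*((q(5, 5)*2 + p(1)) + 13) = (-6*(-3))*(((-60 + 12*5)*2 + 1) + 13) = 18*(((-60 + 60)*2 + 1) + 13) = 18*((0*2 + 1) + 13) = 18*((0 + 1) + 13) = 18*(1 + 13) = 18*14 = 252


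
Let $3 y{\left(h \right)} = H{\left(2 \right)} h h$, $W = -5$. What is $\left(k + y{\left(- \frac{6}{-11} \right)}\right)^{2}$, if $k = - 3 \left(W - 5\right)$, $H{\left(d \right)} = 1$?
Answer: $\frac{13264164}{14641} \approx 905.96$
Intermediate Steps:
$y{\left(h \right)} = \frac{h^{2}}{3}$ ($y{\left(h \right)} = \frac{1 h h}{3} = \frac{h h}{3} = \frac{h^{2}}{3}$)
$k = 30$ ($k = - 3 \left(-5 - 5\right) = \left(-3\right) \left(-10\right) = 30$)
$\left(k + y{\left(- \frac{6}{-11} \right)}\right)^{2} = \left(30 + \frac{\left(- \frac{6}{-11}\right)^{2}}{3}\right)^{2} = \left(30 + \frac{\left(\left(-6\right) \left(- \frac{1}{11}\right)\right)^{2}}{3}\right)^{2} = \left(30 + \frac{\left(\frac{6}{11}\right)^{2}}{3}\right)^{2} = \left(30 + \frac{1}{3} \cdot \frac{36}{121}\right)^{2} = \left(30 + \frac{12}{121}\right)^{2} = \left(\frac{3642}{121}\right)^{2} = \frac{13264164}{14641}$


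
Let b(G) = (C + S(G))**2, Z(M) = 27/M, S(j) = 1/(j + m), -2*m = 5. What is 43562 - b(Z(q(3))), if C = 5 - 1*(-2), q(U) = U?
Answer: 7353329/169 ≈ 43511.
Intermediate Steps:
m = -5/2 (m = -1/2*5 = -5/2 ≈ -2.5000)
S(j) = 1/(-5/2 + j) (S(j) = 1/(j - 5/2) = 1/(-5/2 + j))
C = 7 (C = 5 + 2 = 7)
b(G) = (7 + 2/(-5 + 2*G))**2
43562 - b(Z(q(3))) = 43562 - (-33 + 14*(27/3))**2/(-5 + 2*(27/3))**2 = 43562 - (-33 + 14*(27*(1/3)))**2/(-5 + 2*(27*(1/3)))**2 = 43562 - (-33 + 14*9)**2/(-5 + 2*9)**2 = 43562 - (-33 + 126)**2/(-5 + 18)**2 = 43562 - 93**2/13**2 = 43562 - 8649/169 = 7353329/169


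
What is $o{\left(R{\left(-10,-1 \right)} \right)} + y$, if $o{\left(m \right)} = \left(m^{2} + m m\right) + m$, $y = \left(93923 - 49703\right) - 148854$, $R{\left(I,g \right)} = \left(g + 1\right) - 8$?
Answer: $-104514$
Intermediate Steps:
$R{\left(I,g \right)} = -7 + g$ ($R{\left(I,g \right)} = \left(1 + g\right) - 8 = -7 + g$)
$y = -104634$ ($y = 44220 - 148854 = -104634$)
$o{\left(m \right)} = m + 2 m^{2}$ ($o{\left(m \right)} = \left(m^{2} + m^{2}\right) + m = 2 m^{2} + m = m + 2 m^{2}$)
$o{\left(R{\left(-10,-1 \right)} \right)} + y = \left(-7 - 1\right) \left(1 + 2 \left(-7 - 1\right)\right) - 104634 = - 8 \left(1 + 2 \left(-8\right)\right) - 104634 = - 8 \left(1 - 16\right) - 104634 = \left(-8\right) \left(-15\right) - 104634 = 120 - 104634 = -104514$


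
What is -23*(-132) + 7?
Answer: 3043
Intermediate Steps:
-23*(-132) + 7 = 3036 + 7 = 3043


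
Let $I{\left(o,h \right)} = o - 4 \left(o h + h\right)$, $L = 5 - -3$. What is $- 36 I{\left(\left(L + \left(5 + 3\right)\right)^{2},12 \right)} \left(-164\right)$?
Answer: $-71320320$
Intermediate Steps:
$L = 8$ ($L = 5 + 3 = 8$)
$I{\left(o,h \right)} = o - 4 h - 4 h o$ ($I{\left(o,h \right)} = o - 4 \left(h o + h\right) = o - 4 \left(h + h o\right) = o - \left(4 h + 4 h o\right) = o - 4 h - 4 h o$)
$- 36 I{\left(\left(L + \left(5 + 3\right)\right)^{2},12 \right)} \left(-164\right) = - 36 \left(\left(8 + \left(5 + 3\right)\right)^{2} - 48 - 48 \left(8 + \left(5 + 3\right)\right)^{2}\right) \left(-164\right) = - 36 \left(\left(8 + 8\right)^{2} - 48 - 48 \left(8 + 8\right)^{2}\right) \left(-164\right) = - 36 \left(16^{2} - 48 - 48 \cdot 16^{2}\right) \left(-164\right) = - 36 \left(256 - 48 - 48 \cdot 256\right) \left(-164\right) = - 36 \left(256 - 48 - 12288\right) \left(-164\right) = \left(-36\right) \left(-12080\right) \left(-164\right) = 434880 \left(-164\right) = -71320320$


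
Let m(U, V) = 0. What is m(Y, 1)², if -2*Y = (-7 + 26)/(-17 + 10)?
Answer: 0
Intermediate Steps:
Y = 19/14 (Y = -(-7 + 26)/(2*(-17 + 10)) = -19/(2*(-7)) = -19*(-1)/(2*7) = -½*(-19/7) = 19/14 ≈ 1.3571)
m(Y, 1)² = 0² = 0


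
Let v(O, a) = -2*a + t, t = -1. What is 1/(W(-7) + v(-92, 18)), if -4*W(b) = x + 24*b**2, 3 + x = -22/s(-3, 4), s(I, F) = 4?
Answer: -8/2631 ≈ -0.0030407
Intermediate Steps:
x = -17/2 (x = -3 - 22/4 = -3 - 22*1/4 = -3 - 11/2 = -17/2 ≈ -8.5000)
W(b) = 17/8 - 6*b**2 (W(b) = -(-17/2 + 24*b**2)/4 = 17/8 - 6*b**2)
v(O, a) = -1 - 2*a (v(O, a) = -2*a - 1 = -1 - 2*a)
1/(W(-7) + v(-92, 18)) = 1/((17/8 - 6*(-7)**2) + (-1 - 2*18)) = 1/((17/8 - 6*49) + (-1 - 36)) = 1/((17/8 - 294) - 37) = 1/(-2335/8 - 37) = 1/(-2631/8) = -8/2631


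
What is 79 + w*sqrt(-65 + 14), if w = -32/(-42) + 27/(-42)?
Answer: 79 + 5*I*sqrt(51)/42 ≈ 79.0 + 0.85017*I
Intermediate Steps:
w = 5/42 (w = -32*(-1/42) + 27*(-1/42) = 16/21 - 9/14 = 5/42 ≈ 0.11905)
79 + w*sqrt(-65 + 14) = 79 + 5*sqrt(-65 + 14)/42 = 79 + 5*sqrt(-51)/42 = 79 + 5*(I*sqrt(51))/42 = 79 + 5*I*sqrt(51)/42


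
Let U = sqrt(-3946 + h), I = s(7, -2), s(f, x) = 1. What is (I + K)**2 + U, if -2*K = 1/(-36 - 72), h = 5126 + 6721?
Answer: 47089/46656 + sqrt(7901) ≈ 89.897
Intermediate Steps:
h = 11847
K = 1/216 (K = -1/(2*(-36 - 72)) = -1/2/(-108) = -1/2*(-1/108) = 1/216 ≈ 0.0046296)
I = 1
U = sqrt(7901) (U = sqrt(-3946 + 11847) = sqrt(7901) ≈ 88.888)
(I + K)**2 + U = (1 + 1/216)**2 + sqrt(7901) = (217/216)**2 + sqrt(7901) = 47089/46656 + sqrt(7901)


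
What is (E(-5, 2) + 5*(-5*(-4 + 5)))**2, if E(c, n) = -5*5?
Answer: 2500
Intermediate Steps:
E(c, n) = -25
(E(-5, 2) + 5*(-5*(-4 + 5)))**2 = (-25 + 5*(-5*(-4 + 5)))**2 = (-25 + 5*(-5*1))**2 = (-25 + 5*(-5))**2 = (-25 - 25)**2 = (-50)**2 = 2500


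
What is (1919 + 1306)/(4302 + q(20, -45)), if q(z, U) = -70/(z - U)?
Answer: 41925/55912 ≈ 0.74984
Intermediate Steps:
(1919 + 1306)/(4302 + q(20, -45)) = (1919 + 1306)/(4302 + 70/(-45 - 1*20)) = 3225/(4302 + 70/(-45 - 20)) = 3225/(4302 + 70/(-65)) = 3225/(4302 + 70*(-1/65)) = 3225/(4302 - 14/13) = 3225/(55912/13) = 3225*(13/55912) = 41925/55912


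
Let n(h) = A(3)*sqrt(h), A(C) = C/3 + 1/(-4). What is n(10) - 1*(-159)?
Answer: 159 + 3*sqrt(10)/4 ≈ 161.37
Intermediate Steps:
A(C) = -1/4 + C/3 (A(C) = C*(1/3) + 1*(-1/4) = C/3 - 1/4 = -1/4 + C/3)
n(h) = 3*sqrt(h)/4 (n(h) = (-1/4 + (1/3)*3)*sqrt(h) = (-1/4 + 1)*sqrt(h) = 3*sqrt(h)/4)
n(10) - 1*(-159) = 3*sqrt(10)/4 - 1*(-159) = 3*sqrt(10)/4 + 159 = 159 + 3*sqrt(10)/4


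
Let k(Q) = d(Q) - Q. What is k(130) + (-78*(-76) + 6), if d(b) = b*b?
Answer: 22704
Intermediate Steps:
d(b) = b²
k(Q) = Q² - Q
k(130) + (-78*(-76) + 6) = 130*(-1 + 130) + (-78*(-76) + 6) = 130*129 + (5928 + 6) = 16770 + 5934 = 22704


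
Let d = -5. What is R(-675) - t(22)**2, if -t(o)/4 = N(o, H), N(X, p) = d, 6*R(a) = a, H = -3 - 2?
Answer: -1025/2 ≈ -512.50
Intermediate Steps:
H = -5
R(a) = a/6
N(X, p) = -5
t(o) = 20 (t(o) = -4*(-5) = 20)
R(-675) - t(22)**2 = (1/6)*(-675) - 1*20**2 = -225/2 - 1*400 = -225/2 - 400 = -1025/2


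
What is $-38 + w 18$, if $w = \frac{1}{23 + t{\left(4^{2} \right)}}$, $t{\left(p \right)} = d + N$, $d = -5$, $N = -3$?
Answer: $- \frac{184}{5} \approx -36.8$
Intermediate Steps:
$t{\left(p \right)} = -8$ ($t{\left(p \right)} = -5 - 3 = -8$)
$w = \frac{1}{15}$ ($w = \frac{1}{23 - 8} = \frac{1}{15} \approx 0.066667$)
$-38 + w 18 = -38 + \frac{1}{15} \cdot 18 = -38 + \frac{6}{5} = - \frac{184}{5}$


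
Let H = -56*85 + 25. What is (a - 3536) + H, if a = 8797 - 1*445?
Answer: 81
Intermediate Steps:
H = -4735 (H = -4760 + 25 = -4735)
a = 8352 (a = 8797 - 445 = 8352)
(a - 3536) + H = (8352 - 3536) - 4735 = 4816 - 4735 = 81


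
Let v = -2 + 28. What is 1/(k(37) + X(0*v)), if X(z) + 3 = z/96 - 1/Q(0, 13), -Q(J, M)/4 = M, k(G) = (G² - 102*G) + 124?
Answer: -52/118767 ≈ -0.00043783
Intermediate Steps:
k(G) = 124 + G² - 102*G
v = 26
Q(J, M) = -4*M
X(z) = -155/52 + z/96 (X(z) = -3 + (z/96 - 1/((-4*13))) = -3 + (z*(1/96) - 1/(-52)) = -3 + (z/96 - 1*(-1/52)) = -3 + (z/96 + 1/52) = -3 + (1/52 + z/96) = -155/52 + z/96)
1/(k(37) + X(0*v)) = 1/((124 + 37² - 102*37) + (-155/52 + (0*26)/96)) = 1/((124 + 1369 - 3774) + (-155/52 + (1/96)*0)) = 1/(-2281 + (-155/52 + 0)) = 1/(-2281 - 155/52) = 1/(-118767/52) = -52/118767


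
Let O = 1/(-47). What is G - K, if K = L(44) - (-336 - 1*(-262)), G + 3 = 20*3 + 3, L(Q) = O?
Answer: -657/47 ≈ -13.979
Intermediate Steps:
O = -1/47 ≈ -0.021277
L(Q) = -1/47
G = 60 (G = -3 + (20*3 + 3) = -3 + (60 + 3) = -3 + 63 = 60)
K = 3477/47 (K = -1/47 - (-336 - 1*(-262)) = -1/47 - (-336 + 262) = -1/47 - 1*(-74) = -1/47 + 74 = 3477/47 ≈ 73.979)
G - K = 60 - 1*3477/47 = 60 - 3477/47 = -657/47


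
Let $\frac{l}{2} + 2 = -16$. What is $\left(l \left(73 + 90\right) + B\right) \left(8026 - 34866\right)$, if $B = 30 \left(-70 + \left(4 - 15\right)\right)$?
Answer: $222718320$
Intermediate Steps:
$l = -36$ ($l = -4 + 2 \left(-16\right) = -4 - 32 = -36$)
$B = -2430$ ($B = 30 \left(-70 + \left(4 - 15\right)\right) = 30 \left(-70 - 11\right) = 30 \left(-81\right) = -2430$)
$\left(l \left(73 + 90\right) + B\right) \left(8026 - 34866\right) = \left(- 36 \left(73 + 90\right) - 2430\right) \left(8026 - 34866\right) = \left(\left(-36\right) 163 - 2430\right) \left(-26840\right) = \left(-5868 - 2430\right) \left(-26840\right) = \left(-8298\right) \left(-26840\right) = 222718320$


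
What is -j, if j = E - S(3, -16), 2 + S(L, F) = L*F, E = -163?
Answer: 113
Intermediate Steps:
S(L, F) = -2 + F*L (S(L, F) = -2 + L*F = -2 + F*L)
j = -113 (j = -163 - (-2 - 16*3) = -163 - (-2 - 48) = -163 - 1*(-50) = -163 + 50 = -113)
-j = -1*(-113) = 113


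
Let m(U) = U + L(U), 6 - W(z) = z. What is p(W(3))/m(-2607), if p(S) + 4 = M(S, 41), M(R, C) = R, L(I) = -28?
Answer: 1/2635 ≈ 0.00037951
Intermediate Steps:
W(z) = 6 - z
p(S) = -4 + S
m(U) = -28 + U (m(U) = U - 28 = -28 + U)
p(W(3))/m(-2607) = (-4 + (6 - 1*3))/(-28 - 2607) = (-4 + (6 - 3))/(-2635) = (-4 + 3)*(-1/2635) = -1*(-1/2635) = 1/2635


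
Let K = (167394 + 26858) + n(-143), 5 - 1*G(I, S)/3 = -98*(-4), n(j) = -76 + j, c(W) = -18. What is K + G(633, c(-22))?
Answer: 192872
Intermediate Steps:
G(I, S) = -1161 (G(I, S) = 15 - (-294)*(-4) = 15 - 3*392 = 15 - 1176 = -1161)
K = 194033 (K = (167394 + 26858) + (-76 - 143) = 194252 - 219 = 194033)
K + G(633, c(-22)) = 194033 - 1161 = 192872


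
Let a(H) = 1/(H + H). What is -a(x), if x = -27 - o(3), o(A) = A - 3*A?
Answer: 1/42 ≈ 0.023810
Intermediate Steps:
o(A) = -2*A
x = -21 (x = -27 - (-2)*3 = -27 - 1*(-6) = -27 + 6 = -21)
a(H) = 1/(2*H)
-a(x) = -1/(2*(-21)) = -(-1)/(2*21) = -1*(-1/42) = 1/42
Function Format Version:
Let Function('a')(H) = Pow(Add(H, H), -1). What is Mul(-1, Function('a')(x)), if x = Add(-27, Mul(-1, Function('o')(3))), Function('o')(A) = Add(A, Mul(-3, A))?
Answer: Rational(1, 42) ≈ 0.023810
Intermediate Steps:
Function('o')(A) = Mul(-2, A)
x = -21 (x = Add(-27, Mul(-1, Mul(-2, 3))) = Add(-27, Mul(-1, -6)) = Add(-27, 6) = -21)
Function('a')(H) = Mul(Rational(1, 2), Pow(H, -1)) (Function('a')(H) = Pow(Mul(2, H), -1) = Mul(Rational(1, 2), Pow(H, -1)))
Mul(-1, Function('a')(x)) = Mul(-1, Mul(Rational(1, 2), Pow(-21, -1))) = Mul(-1, Mul(Rational(1, 2), Rational(-1, 21))) = Mul(-1, Rational(-1, 42)) = Rational(1, 42)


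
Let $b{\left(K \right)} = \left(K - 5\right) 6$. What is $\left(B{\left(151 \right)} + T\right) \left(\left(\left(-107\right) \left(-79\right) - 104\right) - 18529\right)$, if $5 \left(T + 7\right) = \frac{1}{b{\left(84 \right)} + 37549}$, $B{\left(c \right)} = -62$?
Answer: $\frac{26708113624}{38023} \approx 7.0242 \cdot 10^{5}$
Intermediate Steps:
$b{\left(K \right)} = -30 + 6 K$ ($b{\left(K \right)} = \left(-5 + K\right) 6 = -30 + 6 K$)
$T = - \frac{1330804}{190115}$ ($T = -7 + \frac{1}{5 \left(\left(-30 + 6 \cdot 84\right) + 37549\right)} = -7 + \frac{1}{5 \left(\left(-30 + 504\right) + 37549\right)} = -7 + \frac{1}{5 \left(474 + 37549\right)} = -7 + \frac{1}{5 \cdot 38023} = -7 + \frac{1}{5} \cdot \frac{1}{38023} = -7 + \frac{1}{190115} = - \frac{1330804}{190115} \approx -7.0$)
$\left(B{\left(151 \right)} + T\right) \left(\left(\left(-107\right) \left(-79\right) - 104\right) - 18529\right) = \left(-62 - \frac{1330804}{190115}\right) \left(\left(\left(-107\right) \left(-79\right) - 104\right) - 18529\right) = - \frac{13117934 \left(\left(8453 - 104\right) - 18529\right)}{190115} = - \frac{13117934 \left(8349 - 18529\right)}{190115} = \left(- \frac{13117934}{190115}\right) \left(-10180\right) = \frac{26708113624}{38023}$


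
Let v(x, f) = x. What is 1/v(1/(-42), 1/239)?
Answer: -42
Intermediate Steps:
1/v(1/(-42), 1/239) = 1/(1/(-42)) = 1/(-1/42) = -42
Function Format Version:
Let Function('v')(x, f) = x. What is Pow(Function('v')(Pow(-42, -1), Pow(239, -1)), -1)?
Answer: -42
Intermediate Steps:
Pow(Function('v')(Pow(-42, -1), Pow(239, -1)), -1) = Pow(Pow(-42, -1), -1) = Pow(Rational(-1, 42), -1) = -42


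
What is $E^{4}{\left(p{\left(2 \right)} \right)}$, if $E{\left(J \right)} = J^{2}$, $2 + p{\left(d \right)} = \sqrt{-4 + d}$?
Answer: $\left(2 - i \sqrt{2}\right)^{8} \approx 272.0 + 1267.1 i$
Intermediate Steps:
$p{\left(d \right)} = -2 + \sqrt{-4 + d}$
$E^{4}{\left(p{\left(2 \right)} \right)} = \left(\left(-2 + \sqrt{-4 + 2}\right)^{2}\right)^{4} = \left(\left(-2 + \sqrt{-2}\right)^{2}\right)^{4} = \left(\left(-2 + i \sqrt{2}\right)^{2}\right)^{4} = \left(-2 + i \sqrt{2}\right)^{8}$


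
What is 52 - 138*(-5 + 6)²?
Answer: -86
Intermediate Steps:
52 - 138*(-5 + 6)² = 52 - 138*1² = 52 - 138*1 = 52 - 138 = -86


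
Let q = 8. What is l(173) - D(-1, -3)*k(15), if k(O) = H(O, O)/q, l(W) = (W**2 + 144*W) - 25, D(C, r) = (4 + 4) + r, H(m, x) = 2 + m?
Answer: 438443/8 ≈ 54805.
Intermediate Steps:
D(C, r) = 8 + r
l(W) = -25 + W**2 + 144*W
k(O) = 1/4 + O/8 (k(O) = (2 + O)/8 = (2 + O)*(1/8) = 1/4 + O/8)
l(173) - D(-1, -3)*k(15) = (-25 + 173**2 + 144*173) - (8 - 3)*(1/4 + (1/8)*15) = (-25 + 29929 + 24912) - 5*(1/4 + 15/8) = 54816 - 5*17/8 = 54816 - 1*85/8 = 54816 - 85/8 = 438443/8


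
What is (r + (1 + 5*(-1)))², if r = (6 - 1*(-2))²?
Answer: 3600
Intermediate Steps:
r = 64 (r = (6 + 2)² = 8² = 64)
(r + (1 + 5*(-1)))² = (64 + (1 + 5*(-1)))² = (64 + (1 - 5))² = (64 - 4)² = 60² = 3600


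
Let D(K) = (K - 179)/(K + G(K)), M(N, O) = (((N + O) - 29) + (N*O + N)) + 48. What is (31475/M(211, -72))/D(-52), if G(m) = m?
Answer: -3273400/3424113 ≈ -0.95599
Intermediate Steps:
M(N, O) = 19 + O + 2*N + N*O (M(N, O) = ((-29 + N + O) + (N + N*O)) + 48 = (-29 + O + 2*N + N*O) + 48 = 19 + O + 2*N + N*O)
D(K) = (-179 + K)/(2*K) (D(K) = (K - 179)/(K + K) = (-179 + K)/((2*K)) = (-179 + K)*(1/(2*K)) = (-179 + K)/(2*K))
(31475/M(211, -72))/D(-52) = (31475/(19 - 72 + 2*211 + 211*(-72)))/(((½)*(-179 - 52)/(-52))) = (31475/(19 - 72 + 422 - 15192))/(((½)*(-1/52)*(-231))) = (31475/(-14823))/(231/104) = (31475*(-1/14823))*(104/231) = -31475/14823*104/231 = -3273400/3424113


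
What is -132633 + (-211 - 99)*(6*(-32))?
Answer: -73113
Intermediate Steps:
-132633 + (-211 - 99)*(6*(-32)) = -132633 - 310*(-192) = -132633 + 59520 = -73113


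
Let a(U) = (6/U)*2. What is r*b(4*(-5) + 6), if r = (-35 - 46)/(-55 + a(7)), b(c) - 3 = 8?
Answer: 6237/373 ≈ 16.721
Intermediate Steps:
a(U) = 12/U
b(c) = 11 (b(c) = 3 + 8 = 11)
r = 567/373 (r = (-35 - 46)/(-55 + 12/7) = -81/(-55 + 12*(⅐)) = -81/(-55 + 12/7) = -81/(-373/7) = -81*(-7/373) = 567/373 ≈ 1.5201)
r*b(4*(-5) + 6) = (567/373)*11 = 6237/373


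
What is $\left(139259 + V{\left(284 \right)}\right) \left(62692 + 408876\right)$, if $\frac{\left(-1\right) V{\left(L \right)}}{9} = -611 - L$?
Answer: $69468568352$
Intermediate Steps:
$V{\left(L \right)} = 5499 + 9 L$ ($V{\left(L \right)} = - 9 \left(-611 - L\right) = 5499 + 9 L$)
$\left(139259 + V{\left(284 \right)}\right) \left(62692 + 408876\right) = \left(139259 + \left(5499 + 9 \cdot 284\right)\right) \left(62692 + 408876\right) = \left(139259 + \left(5499 + 2556\right)\right) 471568 = \left(139259 + 8055\right) 471568 = 147314 \cdot 471568 = 69468568352$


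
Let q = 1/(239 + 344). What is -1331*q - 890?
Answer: -47291/53 ≈ -892.28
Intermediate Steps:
q = 1/583 ≈ 0.0017153
-1331*q - 890 = -1331*1/583 - 890 = -121/53 - 890 = -47291/53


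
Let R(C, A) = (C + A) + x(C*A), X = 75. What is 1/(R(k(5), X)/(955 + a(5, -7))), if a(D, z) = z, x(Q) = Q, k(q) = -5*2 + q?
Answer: -948/305 ≈ -3.1082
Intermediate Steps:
k(q) = -10 + q
R(C, A) = A + C + A*C (R(C, A) = (C + A) + C*A = (A + C) + A*C = A + C + A*C)
1/(R(k(5), X)/(955 + a(5, -7))) = 1/((75 + (-10 + 5) + 75*(-10 + 5))/(955 - 7)) = 1/((75 - 5 + 75*(-5))/948) = 1/((75 - 5 - 375)*(1/948)) = 1/(-305*1/948) = 1/(-305/948) = -948/305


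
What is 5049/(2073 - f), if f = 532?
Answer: 5049/1541 ≈ 3.2764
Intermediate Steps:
5049/(2073 - f) = 5049/(2073 - 1*532) = 5049/(2073 - 532) = 5049/1541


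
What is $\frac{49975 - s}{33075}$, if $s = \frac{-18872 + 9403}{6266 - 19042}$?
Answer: $\frac{638471131}{422566200} \approx 1.5109$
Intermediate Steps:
$s = \frac{9469}{12776}$ ($s = - \frac{9469}{-12776} = \left(-9469\right) \left(- \frac{1}{12776}\right) = \frac{9469}{12776} \approx 0.74116$)
$\frac{49975 - s}{33075} = \frac{49975 - \frac{9469}{12776}}{33075} = \left(49975 - \frac{9469}{12776}\right) \frac{1}{33075} = \frac{638471131}{12776} \cdot \frac{1}{33075} = \frac{638471131}{422566200}$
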